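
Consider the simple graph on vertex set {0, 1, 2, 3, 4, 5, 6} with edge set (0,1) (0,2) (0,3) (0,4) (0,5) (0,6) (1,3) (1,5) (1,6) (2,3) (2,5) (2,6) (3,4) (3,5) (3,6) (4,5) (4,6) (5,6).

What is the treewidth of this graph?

A width-4 tree decomposition is:
Bags: B1 = {0, 1, 3, 5, 6}  B2 = {0, 2, 3, 5, 6}  B3 = {0, 3, 4, 5, 6}
Tree: B1–B2, B1–B3
The largest bag has 5 vertices, giving width 4; this decomposition certifies tw(G) ≤ 4. On the other hand G contains the 5-clique {0, 1, 3, 5, 6}. A clique must lie in a single bag of any decomposition, so no decomposition can have width below 4. Hence tw(G) = 4 exactly.

4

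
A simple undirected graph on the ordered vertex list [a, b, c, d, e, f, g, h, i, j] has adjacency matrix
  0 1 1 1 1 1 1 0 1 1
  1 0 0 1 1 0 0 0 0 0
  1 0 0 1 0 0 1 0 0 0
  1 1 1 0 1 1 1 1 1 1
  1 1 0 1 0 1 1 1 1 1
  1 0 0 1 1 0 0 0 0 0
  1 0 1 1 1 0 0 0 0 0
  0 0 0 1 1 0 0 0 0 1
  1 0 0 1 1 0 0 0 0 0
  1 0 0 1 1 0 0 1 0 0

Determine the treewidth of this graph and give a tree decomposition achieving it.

Treewidth 3.
One optimal decomposition is:
Bags: B1 = {a, d, e, f}  B2 = {a, d, e, j}  B3 = {a, d, e, i}  B4 = {a, d, e, g}  B5 = {d, e, h, j}  B6 = {a, c, d, g}  B7 = {a, b, d, e}
Tree: B1–B2, B2–B3, B3–B4, B2–B5, B4–B6, B2–B7

Every bag has size at most 4, so the width is 4 − 1 = 3 and tw(G) ≤ 3. For the lower bound, the 4 vertices {d, e, h, j} are pairwise adjacent, and any tree decomposition puts a clique entirely inside one bag — forcing width ≥ 3. Combining the bounds, tw(G) = 3.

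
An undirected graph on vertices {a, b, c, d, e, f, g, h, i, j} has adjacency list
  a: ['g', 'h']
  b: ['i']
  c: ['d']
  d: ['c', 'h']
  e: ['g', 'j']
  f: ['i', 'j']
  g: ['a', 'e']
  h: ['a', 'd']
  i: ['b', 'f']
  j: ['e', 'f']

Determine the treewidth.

1

A width-1 tree decomposition is:
Bags: B1 = {b, i}  B2 = {f, i}  B3 = {f, j}  B4 = {e, j}  B5 = {e, g}  B6 = {a, g}  B7 = {a, h}  B8 = {d, h}  B9 = {c, d}
Tree: B1–B2, B2–B3, B3–B4, B4–B5, B5–B6, B6–B7, B7–B8, B8–B9
Every bag has size at most 2, so the width is 2 − 1 = 1 and tw(G) ≤ 1. G has an edge, so its treewidth is at least 1. Combining the bounds, tw(G) = 1.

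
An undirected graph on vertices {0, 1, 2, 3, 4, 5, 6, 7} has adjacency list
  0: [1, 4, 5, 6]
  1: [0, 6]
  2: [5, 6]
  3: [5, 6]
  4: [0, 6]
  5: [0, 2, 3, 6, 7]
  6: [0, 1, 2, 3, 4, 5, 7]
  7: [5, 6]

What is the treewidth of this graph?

2

A width-2 tree decomposition is:
Bags: B1 = {0, 5, 6}  B2 = {0, 4, 6}  B3 = {2, 5, 6}  B4 = {0, 1, 6}  B5 = {5, 6, 7}  B6 = {3, 5, 6}
Tree: B1–B2, B1–B3, B2–B4, B1–B5, B1–B6
Every bag has size at most 3, so the width is 3 − 1 = 2 and tw(G) ≤ 2. For the lower bound, the 3 vertices {0, 1, 6} are pairwise adjacent, and any tree decomposition puts a clique entirely inside one bag — forcing width ≥ 2. Hence tw(G) = 2 exactly.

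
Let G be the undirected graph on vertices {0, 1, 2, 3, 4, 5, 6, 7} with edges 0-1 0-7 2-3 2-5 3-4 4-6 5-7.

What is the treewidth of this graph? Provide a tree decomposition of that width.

Each bag holds 2 vertices, so the decomposition has width 1, which upper-bounds the treewidth. G has an edge, so its treewidth is at least 1. Combining the bounds, tw(G) = 1.

Treewidth 1.
One such decomposition:
Bags: B1 = {0, 1}  B2 = {0, 7}  B3 = {5, 7}  B4 = {2, 5}  B5 = {2, 3}  B6 = {3, 4}  B7 = {4, 6}
Tree: B1–B2, B2–B3, B3–B4, B4–B5, B5–B6, B6–B7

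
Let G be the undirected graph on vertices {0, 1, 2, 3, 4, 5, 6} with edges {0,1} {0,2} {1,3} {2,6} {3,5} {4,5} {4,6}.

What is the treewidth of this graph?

2

A width-2 tree decomposition is:
Bags: B1 = {0, 1, 2}  B2 = {1, 2, 6}  B3 = {1, 4, 6}  B4 = {1, 4, 5}  B5 = {1, 3, 5}
Tree: B1–B2, B2–B3, B3–B4, B4–B5
Every bag has size at most 3, so the width is 3 − 1 = 2 and tw(G) ≤ 2. Since 1–0–2–6–4–5–3–1 is a cycle in G, G is not acyclic. Forests are exactly the graphs of treewidth ≤ 1, so tw(G) ≥ 2. The upper and lower bounds meet at 2, so that is the treewidth.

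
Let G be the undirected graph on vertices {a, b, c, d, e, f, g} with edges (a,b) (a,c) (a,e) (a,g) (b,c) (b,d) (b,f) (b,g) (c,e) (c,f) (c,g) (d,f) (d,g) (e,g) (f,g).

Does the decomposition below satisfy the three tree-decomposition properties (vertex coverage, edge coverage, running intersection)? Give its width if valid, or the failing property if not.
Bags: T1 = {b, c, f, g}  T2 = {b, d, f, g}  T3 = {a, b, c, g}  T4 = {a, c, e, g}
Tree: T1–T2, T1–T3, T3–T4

Checking the three conditions: (i) the bags cover all of {a, b, c, d, e, f, g}; (ii) for each edge, some bag contains both endpoints; (iii) the bags containing any fixed vertex form a subtree. All hold, so the decomposition is valid with width 4 − 1 = 3.

Yes; width 3.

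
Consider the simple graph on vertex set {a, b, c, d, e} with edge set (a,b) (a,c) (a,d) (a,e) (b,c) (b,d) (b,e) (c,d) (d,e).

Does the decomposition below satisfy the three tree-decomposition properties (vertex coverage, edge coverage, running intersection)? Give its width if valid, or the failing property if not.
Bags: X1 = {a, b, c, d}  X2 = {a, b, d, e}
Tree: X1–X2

Every vertex of G appears in some bag (union = {a, b, c, d, e}); every edge is covered by a bag; and for each vertex v the set of bags containing v is connected in the bag tree. The decomposition is therefore valid. The largest bag has 4 vertices, so the width is 3.

Yes; width 3.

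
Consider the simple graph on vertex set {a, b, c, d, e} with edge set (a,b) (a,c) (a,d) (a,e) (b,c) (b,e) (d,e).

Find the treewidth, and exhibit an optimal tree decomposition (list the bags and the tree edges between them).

Treewidth 2.
Bags: B1 = {a, d, e}  B2 = {a, b, e}  B3 = {a, b, c}
Tree: B1–B2, B2–B3

The largest bag has 3 vertices, giving width 2; this decomposition certifies tw(G) ≤ 2. On the other hand G contains the 3-clique {a, d, e}. A clique must lie in a single bag of any decomposition, so no decomposition can have width below 2. Hence tw(G) = 2 exactly.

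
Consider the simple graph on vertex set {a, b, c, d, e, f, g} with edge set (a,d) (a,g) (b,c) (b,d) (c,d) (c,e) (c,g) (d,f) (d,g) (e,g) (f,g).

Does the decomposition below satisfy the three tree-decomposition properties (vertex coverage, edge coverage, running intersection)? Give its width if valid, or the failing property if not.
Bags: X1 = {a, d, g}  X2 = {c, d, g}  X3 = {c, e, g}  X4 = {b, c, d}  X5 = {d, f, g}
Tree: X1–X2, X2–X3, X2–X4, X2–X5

Yes; width 2.

Checking the three conditions: (i) the bags cover all of {a, b, c, d, e, f, g}; (ii) for each edge, some bag contains both endpoints; (iii) the bags containing any fixed vertex form a subtree. All hold, so the decomposition is valid with width 3 − 1 = 2.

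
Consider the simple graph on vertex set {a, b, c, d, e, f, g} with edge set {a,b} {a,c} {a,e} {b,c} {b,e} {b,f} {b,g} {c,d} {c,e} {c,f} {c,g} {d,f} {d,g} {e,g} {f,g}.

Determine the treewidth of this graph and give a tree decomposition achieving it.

Each bag holds 4 vertices, so the decomposition has width 3, which upper-bounds the treewidth. On the other hand G contains the 4-clique {b, c, e, g}. A clique must lie in a single bag of any decomposition, so no decomposition can have width below 3. Combining the bounds, tw(G) = 3.

Treewidth 3.
One optimal decomposition is:
Bags: B1 = {b, c, e, g}  B2 = {b, c, f, g}  B3 = {a, b, c, e}  B4 = {c, d, f, g}
Tree: B1–B2, B1–B3, B2–B4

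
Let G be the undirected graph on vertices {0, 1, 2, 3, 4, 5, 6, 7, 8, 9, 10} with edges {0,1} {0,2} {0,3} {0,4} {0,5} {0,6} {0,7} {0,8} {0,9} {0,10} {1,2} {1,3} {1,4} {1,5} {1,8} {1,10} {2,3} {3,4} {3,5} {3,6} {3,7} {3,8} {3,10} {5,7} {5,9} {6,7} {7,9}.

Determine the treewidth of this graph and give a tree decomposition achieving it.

The largest bag has 4 vertices, giving width 3; this decomposition certifies tw(G) ≤ 3. On the other hand G contains the 4-clique {0, 5, 7, 9}. A clique must lie in a single bag of any decomposition, so no decomposition can have width below 3. Therefore the treewidth is 3.

Treewidth 3.
One such decomposition:
Bags: B1 = {0, 3, 5, 7}  B2 = {0, 1, 3, 5}  B3 = {0, 3, 6, 7}  B4 = {0, 1, 3, 8}  B5 = {0, 5, 7, 9}  B6 = {0, 1, 3, 4}  B7 = {0, 1, 2, 3}  B8 = {0, 1, 3, 10}
Tree: B1–B2, B1–B3, B2–B4, B1–B5, B4–B6, B2–B7, B2–B8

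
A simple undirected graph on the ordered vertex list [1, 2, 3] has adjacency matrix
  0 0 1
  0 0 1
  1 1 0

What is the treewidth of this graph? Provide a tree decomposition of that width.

Every bag has size at most 2, so the width is 2 − 1 = 1 and tw(G) ≤ 1. Since G has at least one edge (e.g. 2–3), it is not an edgeless graph, so tw(G) ≥ 1. Hence tw(G) = 1 exactly.

Treewidth 1.
One such decomposition:
Bags: B1 = {2, 3}  B2 = {1, 3}
Tree: B1–B2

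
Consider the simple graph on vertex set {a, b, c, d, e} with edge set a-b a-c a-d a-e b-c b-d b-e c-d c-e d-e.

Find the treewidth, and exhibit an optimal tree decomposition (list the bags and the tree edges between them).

Treewidth 4.
Bags: B1 = {a, b, c, d, e}
Tree: (single bag)

A single bag containing all 5 vertices is trivially a valid decomposition of width 4. On the other hand G contains the 5-clique {a, b, c, d, e}. A clique must lie in a single bag of any decomposition, so no decomposition can have width below 4. Combining the bounds, tw(G) = 4.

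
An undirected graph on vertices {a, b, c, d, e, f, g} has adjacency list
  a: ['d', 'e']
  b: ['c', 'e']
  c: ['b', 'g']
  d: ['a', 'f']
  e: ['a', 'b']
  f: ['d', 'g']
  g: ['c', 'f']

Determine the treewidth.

2

A width-2 tree decomposition is:
Bags: B1 = {a, d, e}  B2 = {d, e, f}  B3 = {e, f, g}  B4 = {c, e, g}  B5 = {b, c, e}
Tree: B1–B2, B2–B3, B3–B4, B4–B5
Each bag holds 3 vertices, so the decomposition has width 2, which upper-bounds the treewidth. Since e–a–d–f–g–c–b–e is a cycle in G, G is not acyclic. Forests are exactly the graphs of treewidth ≤ 1, so tw(G) ≥ 2. Therefore the treewidth is 2.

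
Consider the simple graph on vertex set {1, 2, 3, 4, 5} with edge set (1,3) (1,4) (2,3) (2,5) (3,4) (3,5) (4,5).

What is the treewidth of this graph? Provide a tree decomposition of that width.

Treewidth 2.
Bags: B1 = {2, 3, 5}  B2 = {3, 4, 5}  B3 = {1, 3, 4}
Tree: B1–B2, B2–B3

Every bag has size at most 3, so the width is 3 − 1 = 2 and tw(G) ≤ 2. On the other hand G contains the 3-clique {2, 3, 5}. A clique must lie in a single bag of any decomposition, so no decomposition can have width below 2. Therefore the treewidth is 2.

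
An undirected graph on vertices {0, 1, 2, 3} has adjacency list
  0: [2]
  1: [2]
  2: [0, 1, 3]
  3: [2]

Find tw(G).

A width-1 tree decomposition is:
Bags: B1 = {0, 2}  B2 = {2, 3}  B3 = {1, 2}
Tree: B1–B2, B2–B3
Each bag holds 2 vertices, so the decomposition has width 1, which upper-bounds the treewidth. G has an edge, so its treewidth is at least 1. Combining the bounds, tw(G) = 1.

1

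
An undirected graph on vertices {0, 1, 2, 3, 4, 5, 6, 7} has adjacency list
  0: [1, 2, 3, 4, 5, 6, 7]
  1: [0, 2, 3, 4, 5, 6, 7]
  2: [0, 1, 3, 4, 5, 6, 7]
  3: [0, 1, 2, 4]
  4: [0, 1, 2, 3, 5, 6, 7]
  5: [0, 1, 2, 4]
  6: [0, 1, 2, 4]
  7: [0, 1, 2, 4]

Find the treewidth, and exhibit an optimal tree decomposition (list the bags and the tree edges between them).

Treewidth 4.
One such decomposition:
Bags: B1 = {0, 1, 2, 3, 4}  B2 = {0, 1, 2, 4, 5}  B3 = {0, 1, 2, 4, 6}  B4 = {0, 1, 2, 4, 7}
Tree: B1–B2, B1–B3, B2–B4

Every bag has size at most 5, so the width is 5 − 1 = 4 and tw(G) ≤ 4. Conversely, {0, 1, 2, 3, 4} is a clique of size 5, and the vertices of any clique must share a bag in every tree decomposition; so some bag has ≥ 5 vertices and tw(G) ≥ 4. Hence tw(G) = 4 exactly.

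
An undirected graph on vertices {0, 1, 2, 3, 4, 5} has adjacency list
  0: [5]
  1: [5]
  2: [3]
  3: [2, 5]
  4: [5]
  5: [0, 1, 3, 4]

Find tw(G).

A width-1 tree decomposition is:
Bags: B1 = {0, 5}  B2 = {3, 5}  B3 = {4, 5}  B4 = {2, 3}  B5 = {1, 5}
Tree: B1–B2, B1–B3, B2–B4, B1–B5
Each bag holds 2 vertices, so the decomposition has width 1, which upper-bounds the treewidth. Any graph with an edge has treewidth ≥ 1, and G has the edge 5–0. The upper and lower bounds meet at 1, so that is the treewidth.

1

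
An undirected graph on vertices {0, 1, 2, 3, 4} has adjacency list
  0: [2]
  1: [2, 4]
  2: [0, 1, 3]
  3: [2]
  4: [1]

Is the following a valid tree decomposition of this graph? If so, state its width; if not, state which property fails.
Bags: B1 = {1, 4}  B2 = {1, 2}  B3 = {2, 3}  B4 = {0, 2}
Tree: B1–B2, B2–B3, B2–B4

Yes; width 1.

Every vertex of G appears in some bag (union = {0, 1, 2, 3, 4}); every edge is covered by a bag; and for each vertex v the set of bags containing v is connected in the bag tree. The decomposition is therefore valid. The largest bag has 2 vertices, so the width is 1.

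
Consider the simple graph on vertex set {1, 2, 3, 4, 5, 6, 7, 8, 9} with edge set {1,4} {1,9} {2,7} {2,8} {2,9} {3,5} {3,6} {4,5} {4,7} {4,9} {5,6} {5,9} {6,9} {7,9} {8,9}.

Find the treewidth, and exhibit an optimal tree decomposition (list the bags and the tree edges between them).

Every bag has size at most 3, so the width is 3 − 1 = 2 and tw(G) ≤ 2. On the other hand G contains the 3-clique {2, 8, 9}. A clique must lie in a single bag of any decomposition, so no decomposition can have width below 2. Hence tw(G) = 2 exactly.

Treewidth 2.
One such decomposition:
Bags: B1 = {1, 4, 9}  B2 = {4, 7, 9}  B3 = {2, 7, 9}  B4 = {4, 5, 9}  B5 = {2, 8, 9}  B6 = {5, 6, 9}  B7 = {3, 5, 6}
Tree: B1–B2, B2–B3, B1–B4, B3–B5, B4–B6, B6–B7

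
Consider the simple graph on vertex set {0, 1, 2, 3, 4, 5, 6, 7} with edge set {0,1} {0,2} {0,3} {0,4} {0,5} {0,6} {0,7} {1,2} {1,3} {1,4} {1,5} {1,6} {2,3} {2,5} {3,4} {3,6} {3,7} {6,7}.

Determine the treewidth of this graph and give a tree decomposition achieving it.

Treewidth 3.
Bags: B1 = {0, 1, 2, 3}  B2 = {0, 1, 3, 6}  B3 = {0, 3, 6, 7}  B4 = {0, 1, 2, 5}  B5 = {0, 1, 3, 4}
Tree: B1–B2, B2–B3, B1–B4, B1–B5

Every bag has size at most 4, so the width is 4 − 1 = 3 and tw(G) ≤ 3. Conversely, {0, 1, 2, 3} is a clique of size 4, and the vertices of any clique must share a bag in every tree decomposition; so some bag has ≥ 4 vertices and tw(G) ≥ 3. Combining the bounds, tw(G) = 3.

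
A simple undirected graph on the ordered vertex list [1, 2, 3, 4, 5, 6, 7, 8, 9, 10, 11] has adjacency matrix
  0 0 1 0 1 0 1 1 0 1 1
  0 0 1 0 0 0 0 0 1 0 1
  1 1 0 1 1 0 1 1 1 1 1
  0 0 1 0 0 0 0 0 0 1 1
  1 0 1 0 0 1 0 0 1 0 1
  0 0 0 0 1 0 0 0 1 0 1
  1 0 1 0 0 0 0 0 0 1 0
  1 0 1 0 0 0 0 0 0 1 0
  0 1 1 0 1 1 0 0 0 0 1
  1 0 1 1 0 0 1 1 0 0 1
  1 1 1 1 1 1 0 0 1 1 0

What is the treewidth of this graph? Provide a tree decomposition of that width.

The largest bag has 4 vertices, giving width 3; this decomposition certifies tw(G) ≤ 3. Conversely, {1, 3, 8, 10} is a clique of size 4, and the vertices of any clique must share a bag in every tree decomposition; so some bag has ≥ 4 vertices and tw(G) ≥ 3. Therefore the treewidth is 3.

Treewidth 3.
One such decomposition:
Bags: B1 = {1, 3, 5, 11}  B2 = {1, 3, 10, 11}  B3 = {3, 5, 9, 11}  B4 = {2, 3, 9, 11}  B5 = {5, 6, 9, 11}  B6 = {1, 3, 7, 10}  B7 = {3, 4, 10, 11}  B8 = {1, 3, 8, 10}
Tree: B1–B2, B1–B3, B3–B4, B3–B5, B2–B6, B2–B7, B2–B8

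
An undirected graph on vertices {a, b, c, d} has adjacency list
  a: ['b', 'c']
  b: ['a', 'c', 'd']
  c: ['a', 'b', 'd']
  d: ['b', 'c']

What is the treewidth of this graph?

A width-2 tree decomposition is:
Bags: B1 = {b, c, d}  B2 = {a, b, c}
Tree: B1–B2
Each bag holds 3 vertices, so the decomposition has width 2, which upper-bounds the treewidth. On the other hand G contains the 3-clique {b, c, d}. A clique must lie in a single bag of any decomposition, so no decomposition can have width below 2. Therefore the treewidth is 2.

2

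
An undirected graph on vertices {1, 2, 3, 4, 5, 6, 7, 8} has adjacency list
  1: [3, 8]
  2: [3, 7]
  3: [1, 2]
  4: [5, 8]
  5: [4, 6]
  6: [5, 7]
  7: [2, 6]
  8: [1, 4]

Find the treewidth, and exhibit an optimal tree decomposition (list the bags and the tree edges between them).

Each bag holds 3 vertices, so the decomposition has width 2, which upper-bounds the treewidth. The edges 6–7–2–3–1–8–4–5–6 form a cycle, so G is not a tree and its treewidth is at least 2. Combining the bounds, tw(G) = 2.

Treewidth 2.
One such decomposition:
Bags: B1 = {2, 6, 7}  B2 = {2, 3, 6}  B3 = {1, 3, 6}  B4 = {1, 6, 8}  B5 = {4, 6, 8}  B6 = {4, 5, 6}
Tree: B1–B2, B2–B3, B3–B4, B4–B5, B5–B6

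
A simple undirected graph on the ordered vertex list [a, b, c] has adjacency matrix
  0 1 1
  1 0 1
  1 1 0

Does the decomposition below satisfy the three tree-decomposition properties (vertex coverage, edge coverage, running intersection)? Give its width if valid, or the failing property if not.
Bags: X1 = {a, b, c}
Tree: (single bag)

Yes; width 2.

Every vertex of G appears in some bag (union = {a, b, c}); every edge is covered by a bag; and for each vertex v the set of bags containing v is connected in the bag tree. The decomposition is therefore valid. The largest bag has 3 vertices, so the width is 2.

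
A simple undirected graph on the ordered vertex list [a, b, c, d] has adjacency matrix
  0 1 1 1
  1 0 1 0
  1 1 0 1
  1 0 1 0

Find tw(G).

A width-2 tree decomposition is:
Bags: B1 = {a, c, d}  B2 = {a, b, c}
Tree: B1–B2
Every bag has size at most 3, so the width is 3 − 1 = 2 and tw(G) ≤ 2. For the lower bound, the 3 vertices {a, c, d} are pairwise adjacent, and any tree decomposition puts a clique entirely inside one bag — forcing width ≥ 2. Hence tw(G) = 2 exactly.

2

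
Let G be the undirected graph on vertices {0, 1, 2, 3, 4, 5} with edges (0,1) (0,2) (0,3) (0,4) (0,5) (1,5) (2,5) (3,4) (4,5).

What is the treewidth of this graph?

A width-2 tree decomposition is:
Bags: B1 = {0, 4, 5}  B2 = {0, 2, 5}  B3 = {0, 1, 5}  B4 = {0, 3, 4}
Tree: B1–B2, B1–B3, B1–B4
The largest bag has 3 vertices, giving width 2; this decomposition certifies tw(G) ≤ 2. Conversely, {0, 3, 4} is a clique of size 3, and the vertices of any clique must share a bag in every tree decomposition; so some bag has ≥ 3 vertices and tw(G) ≥ 2. Combining the bounds, tw(G) = 2.

2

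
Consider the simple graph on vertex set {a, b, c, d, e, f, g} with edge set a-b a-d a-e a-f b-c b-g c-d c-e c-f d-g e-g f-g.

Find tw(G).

3

A width-3 tree decomposition is:
Bags: B1 = {a, b, c, g}  B2 = {a, c, f, g}  B3 = {a, c, d, g}  B4 = {a, c, e, g}
Tree: B1–B2, B2–B3, B3–B4
Each bag holds 4 vertices, so the decomposition has width 3, which upper-bounds the treewidth. For the lower bound: the 4 vertex sets {b,c}, {f,g}, {a}, {d} are disjoint, each induces a connected subgraph, and every pair is joined by at least one edge of G. Contracting each set to a single vertex therefore yields K_{4} as a minor, and since treewidth is minor-monotone, tw(G) ≥ tw(K_{4}) = 3. Combining the bounds, tw(G) = 3.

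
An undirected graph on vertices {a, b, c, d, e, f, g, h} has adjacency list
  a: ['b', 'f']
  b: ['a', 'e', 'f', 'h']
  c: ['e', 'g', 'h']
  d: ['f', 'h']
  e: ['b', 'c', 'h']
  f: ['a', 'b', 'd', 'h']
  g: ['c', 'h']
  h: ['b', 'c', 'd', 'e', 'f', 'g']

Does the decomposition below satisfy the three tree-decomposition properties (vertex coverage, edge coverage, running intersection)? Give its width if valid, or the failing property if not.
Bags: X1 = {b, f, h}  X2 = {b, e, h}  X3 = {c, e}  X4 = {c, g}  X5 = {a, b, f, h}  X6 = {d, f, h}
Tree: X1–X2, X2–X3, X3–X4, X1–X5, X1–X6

A tree decomposition must satisfy three properties: every vertex lies in some bag; for every edge, both endpoints lie together in some bag; and for every vertex, the bags containing it form a connected subtree. Here edge (h,c) lies in no bag, so the decomposition is invalid.

No — edge (h,c) lies in no bag.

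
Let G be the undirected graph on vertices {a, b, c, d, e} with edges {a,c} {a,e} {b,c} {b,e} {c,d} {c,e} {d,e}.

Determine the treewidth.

A width-2 tree decomposition is:
Bags: B1 = {a, c, e}  B2 = {c, d, e}  B3 = {b, c, e}
Tree: B1–B2, B2–B3
The largest bag has 3 vertices, giving width 2; this decomposition certifies tw(G) ≤ 2. Conversely, {c, d, e} is a clique of size 3, and the vertices of any clique must share a bag in every tree decomposition; so some bag has ≥ 3 vertices and tw(G) ≥ 2. The upper and lower bounds meet at 2, so that is the treewidth.

2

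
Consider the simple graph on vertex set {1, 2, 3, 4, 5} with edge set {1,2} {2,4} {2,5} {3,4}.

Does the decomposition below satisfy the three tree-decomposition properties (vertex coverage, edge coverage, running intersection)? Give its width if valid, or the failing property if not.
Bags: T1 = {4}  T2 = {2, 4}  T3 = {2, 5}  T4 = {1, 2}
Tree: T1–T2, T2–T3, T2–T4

A tree decomposition must satisfy three properties: every vertex lies in some bag; for every edge, both endpoints lie together in some bag; and for every vertex, the bags containing it form a connected subtree. Here vertex 3 appears in no bag, so the decomposition is invalid.

No — vertex 3 appears in no bag.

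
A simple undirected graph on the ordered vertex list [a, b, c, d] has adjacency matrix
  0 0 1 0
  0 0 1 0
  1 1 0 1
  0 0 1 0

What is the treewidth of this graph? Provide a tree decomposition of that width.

Treewidth 1.
One optimal decomposition is:
Bags: B1 = {b, c}  B2 = {c, d}  B3 = {a, c}
Tree: B1–B2, B2–B3

The largest bag has 2 vertices, giving width 1; this decomposition certifies tw(G) ≤ 1. G has an edge, so its treewidth is at least 1. The upper and lower bounds meet at 1, so that is the treewidth.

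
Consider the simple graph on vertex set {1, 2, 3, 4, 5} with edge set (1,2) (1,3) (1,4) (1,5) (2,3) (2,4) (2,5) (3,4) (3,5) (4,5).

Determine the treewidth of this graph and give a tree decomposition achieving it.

With just one bag of size 5, the width is 5 − 1 = 4, so tw(G) ≤ 4. Conversely, {1, 2, 3, 4, 5} is a clique of size 5, and the vertices of any clique must share a bag in every tree decomposition; so some bag has ≥ 5 vertices and tw(G) ≥ 4. Hence tw(G) = 4 exactly.

Treewidth 4.
Bags: B1 = {1, 2, 3, 4, 5}
Tree: (single bag)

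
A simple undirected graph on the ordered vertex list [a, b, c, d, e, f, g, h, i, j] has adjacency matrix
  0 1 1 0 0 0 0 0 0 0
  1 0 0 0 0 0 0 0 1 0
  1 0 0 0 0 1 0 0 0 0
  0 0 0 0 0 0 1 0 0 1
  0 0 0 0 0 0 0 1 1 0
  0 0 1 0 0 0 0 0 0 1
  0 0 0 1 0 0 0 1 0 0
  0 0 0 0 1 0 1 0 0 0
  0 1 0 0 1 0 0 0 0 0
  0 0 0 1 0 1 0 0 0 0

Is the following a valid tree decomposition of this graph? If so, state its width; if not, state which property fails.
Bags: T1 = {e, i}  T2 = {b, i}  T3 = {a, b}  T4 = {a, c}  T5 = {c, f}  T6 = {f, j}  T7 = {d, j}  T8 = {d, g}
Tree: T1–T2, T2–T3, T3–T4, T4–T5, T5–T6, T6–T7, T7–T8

No — vertex h appears in no bag.

A tree decomposition must satisfy three properties: every vertex lies in some bag; for every edge, both endpoints lie together in some bag; and for every vertex, the bags containing it form a connected subtree. Here vertex h appears in no bag, so the decomposition is invalid.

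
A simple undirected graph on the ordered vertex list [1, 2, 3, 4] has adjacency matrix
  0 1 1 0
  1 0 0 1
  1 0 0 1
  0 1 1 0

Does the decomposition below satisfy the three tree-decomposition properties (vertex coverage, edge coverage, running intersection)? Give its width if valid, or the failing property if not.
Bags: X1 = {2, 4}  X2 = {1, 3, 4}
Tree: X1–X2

A tree decomposition must satisfy three properties: every vertex lies in some bag; for every edge, both endpoints lie together in some bag; and for every vertex, the bags containing it form a connected subtree. Here edge (1,2) lies in no bag, so the decomposition is invalid.

No — edge (1,2) lies in no bag.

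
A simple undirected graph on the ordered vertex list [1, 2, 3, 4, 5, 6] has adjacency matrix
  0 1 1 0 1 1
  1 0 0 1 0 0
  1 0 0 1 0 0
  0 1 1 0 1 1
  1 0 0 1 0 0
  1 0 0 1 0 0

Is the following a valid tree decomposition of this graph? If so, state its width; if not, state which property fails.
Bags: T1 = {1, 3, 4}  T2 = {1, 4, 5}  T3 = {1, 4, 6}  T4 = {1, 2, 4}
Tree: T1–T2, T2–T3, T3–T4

Checking the three conditions: (i) the bags cover all of {1, 2, 3, 4, 5, 6}; (ii) for each edge, some bag contains both endpoints; (iii) the bags containing any fixed vertex form a subtree. All hold, so the decomposition is valid with width 3 − 1 = 2.

Yes; width 2.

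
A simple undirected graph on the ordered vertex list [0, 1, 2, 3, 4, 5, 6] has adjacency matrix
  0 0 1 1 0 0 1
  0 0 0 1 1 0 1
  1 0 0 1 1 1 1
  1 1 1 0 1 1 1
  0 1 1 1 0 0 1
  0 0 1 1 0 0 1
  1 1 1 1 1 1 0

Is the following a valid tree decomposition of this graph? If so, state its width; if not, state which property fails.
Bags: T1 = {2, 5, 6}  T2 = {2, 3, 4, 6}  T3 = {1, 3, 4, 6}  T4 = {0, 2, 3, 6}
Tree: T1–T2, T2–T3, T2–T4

A tree decomposition must satisfy three properties: every vertex lies in some bag; for every edge, both endpoints lie together in some bag; and for every vertex, the bags containing it form a connected subtree. Here edge (3,5) lies in no bag, so the decomposition is invalid.

No — edge (3,5) lies in no bag.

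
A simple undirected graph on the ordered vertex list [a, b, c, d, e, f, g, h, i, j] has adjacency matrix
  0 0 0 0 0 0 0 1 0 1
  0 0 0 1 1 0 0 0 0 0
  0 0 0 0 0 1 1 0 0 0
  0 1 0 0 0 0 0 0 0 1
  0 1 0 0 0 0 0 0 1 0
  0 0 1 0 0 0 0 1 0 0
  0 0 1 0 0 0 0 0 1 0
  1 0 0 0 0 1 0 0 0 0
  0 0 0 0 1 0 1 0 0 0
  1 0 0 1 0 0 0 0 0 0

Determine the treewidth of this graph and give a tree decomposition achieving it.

Treewidth 2.
Bags: B1 = {c, f, h}  B2 = {c, g, h}  B3 = {g, h, i}  B4 = {e, h, i}  B5 = {b, e, h}  B6 = {b, d, h}  B7 = {d, h, j}  B8 = {a, h, j}
Tree: B1–B2, B2–B3, B3–B4, B4–B5, B5–B6, B6–B7, B7–B8

The largest bag has 3 vertices, giving width 2; this decomposition certifies tw(G) ≤ 2. The edges h–f–c–g–i–e–b–d–j–a–h form a cycle, so G is not a tree and its treewidth is at least 2. Therefore the treewidth is 2.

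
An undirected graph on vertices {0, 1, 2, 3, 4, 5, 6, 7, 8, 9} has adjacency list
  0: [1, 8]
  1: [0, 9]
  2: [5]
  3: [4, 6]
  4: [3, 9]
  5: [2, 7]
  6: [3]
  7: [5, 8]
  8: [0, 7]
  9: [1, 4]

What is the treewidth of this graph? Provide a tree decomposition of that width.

Treewidth 1.
One optimal decomposition is:
Bags: B1 = {2, 5}  B2 = {5, 7}  B3 = {7, 8}  B4 = {0, 8}  B5 = {0, 1}  B6 = {1, 9}  B7 = {4, 9}  B8 = {3, 4}  B9 = {3, 6}
Tree: B1–B2, B2–B3, B3–B4, B4–B5, B5–B6, B6–B7, B7–B8, B8–B9

Each bag holds 2 vertices, so the decomposition has width 1, which upper-bounds the treewidth. Since G has at least one edge (e.g. 2–5), it is not an edgeless graph, so tw(G) ≥ 1. Hence tw(G) = 1 exactly.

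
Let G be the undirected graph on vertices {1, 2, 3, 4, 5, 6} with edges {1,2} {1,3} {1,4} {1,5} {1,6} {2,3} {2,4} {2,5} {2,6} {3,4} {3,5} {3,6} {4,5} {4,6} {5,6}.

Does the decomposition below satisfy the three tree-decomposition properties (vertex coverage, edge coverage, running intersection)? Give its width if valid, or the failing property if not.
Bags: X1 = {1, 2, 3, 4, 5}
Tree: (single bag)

A tree decomposition must satisfy three properties: every vertex lies in some bag; for every edge, both endpoints lie together in some bag; and for every vertex, the bags containing it form a connected subtree. Here vertex 6 appears in no bag, so the decomposition is invalid.

No — vertex 6 appears in no bag.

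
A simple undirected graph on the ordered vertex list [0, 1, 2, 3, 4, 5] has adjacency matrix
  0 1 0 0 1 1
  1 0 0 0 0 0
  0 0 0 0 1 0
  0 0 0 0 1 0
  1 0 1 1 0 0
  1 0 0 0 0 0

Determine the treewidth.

A width-1 tree decomposition is:
Bags: B1 = {0, 5}  B2 = {0, 4}  B3 = {3, 4}  B4 = {0, 1}  B5 = {2, 4}
Tree: B1–B2, B2–B3, B2–B4, B3–B5
Each bag holds 2 vertices, so the decomposition has width 1, which upper-bounds the treewidth. Since G has at least one edge (e.g. 5–0), it is not an edgeless graph, so tw(G) ≥ 1. Hence tw(G) = 1 exactly.

1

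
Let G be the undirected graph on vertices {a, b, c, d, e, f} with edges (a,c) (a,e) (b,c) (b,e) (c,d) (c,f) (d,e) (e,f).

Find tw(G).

2

A width-2 tree decomposition is:
Bags: B1 = {a, c, e}  B2 = {c, d, e}  B3 = {b, c, e}  B4 = {c, e, f}
Tree: B1–B2, B2–B3, B3–B4
Each bag holds 3 vertices, so the decomposition has width 2, which upper-bounds the treewidth. The edges e–a–c–d–e form a cycle, so G is not a tree and its treewidth is at least 2. Therefore the treewidth is 2.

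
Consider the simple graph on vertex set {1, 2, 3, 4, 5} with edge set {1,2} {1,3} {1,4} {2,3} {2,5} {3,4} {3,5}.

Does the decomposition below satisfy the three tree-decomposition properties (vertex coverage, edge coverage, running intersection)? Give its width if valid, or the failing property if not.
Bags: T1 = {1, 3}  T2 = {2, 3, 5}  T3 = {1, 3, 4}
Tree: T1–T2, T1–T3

A tree decomposition must satisfy three properties: every vertex lies in some bag; for every edge, both endpoints lie together in some bag; and for every vertex, the bags containing it form a connected subtree. Here edge (2,1) lies in no bag, so the decomposition is invalid.

No — edge (2,1) lies in no bag.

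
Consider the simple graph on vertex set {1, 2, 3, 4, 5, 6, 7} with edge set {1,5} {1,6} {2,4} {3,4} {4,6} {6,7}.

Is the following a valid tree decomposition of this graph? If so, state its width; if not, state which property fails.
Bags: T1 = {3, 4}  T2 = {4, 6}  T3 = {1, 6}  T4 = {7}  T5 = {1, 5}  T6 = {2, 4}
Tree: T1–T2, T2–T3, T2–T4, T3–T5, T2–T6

A tree decomposition must satisfy three properties: every vertex lies in some bag; for every edge, both endpoints lie together in some bag; and for every vertex, the bags containing it form a connected subtree. Here edge (6,7) lies in no bag, so the decomposition is invalid.

No — edge (6,7) lies in no bag.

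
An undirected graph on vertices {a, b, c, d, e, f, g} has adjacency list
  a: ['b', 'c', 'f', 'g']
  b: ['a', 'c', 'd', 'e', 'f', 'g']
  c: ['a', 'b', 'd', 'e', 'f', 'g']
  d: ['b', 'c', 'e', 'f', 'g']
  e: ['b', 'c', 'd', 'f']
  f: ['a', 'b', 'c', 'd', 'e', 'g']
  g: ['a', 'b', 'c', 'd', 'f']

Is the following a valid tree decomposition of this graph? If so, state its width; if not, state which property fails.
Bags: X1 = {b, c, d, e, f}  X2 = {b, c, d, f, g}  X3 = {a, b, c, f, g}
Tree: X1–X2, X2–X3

Every vertex of G appears in some bag (union = {a, b, c, d, e, f, g}); every edge is covered by a bag; and for each vertex v the set of bags containing v is connected in the bag tree. The decomposition is therefore valid. The largest bag has 5 vertices, so the width is 4.

Yes; width 4.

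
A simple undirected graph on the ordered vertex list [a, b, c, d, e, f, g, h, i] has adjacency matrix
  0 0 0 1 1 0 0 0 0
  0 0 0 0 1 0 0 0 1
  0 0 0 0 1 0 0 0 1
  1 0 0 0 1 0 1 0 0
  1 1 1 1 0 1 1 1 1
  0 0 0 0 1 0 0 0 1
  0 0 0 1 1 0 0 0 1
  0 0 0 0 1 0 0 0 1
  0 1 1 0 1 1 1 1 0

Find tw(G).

A width-2 tree decomposition is:
Bags: B1 = {e, f, i}  B2 = {e, g, i}  B3 = {d, e, g}  B4 = {c, e, i}  B5 = {a, d, e}  B6 = {b, e, i}  B7 = {e, h, i}
Tree: B1–B2, B2–B3, B1–B4, B3–B5, B1–B6, B1–B7
Every bag has size at most 3, so the width is 3 − 1 = 2 and tw(G) ≤ 2. Conversely, {d, e, g} is a clique of size 3, and the vertices of any clique must share a bag in every tree decomposition; so some bag has ≥ 3 vertices and tw(G) ≥ 2. Combining the bounds, tw(G) = 2.

2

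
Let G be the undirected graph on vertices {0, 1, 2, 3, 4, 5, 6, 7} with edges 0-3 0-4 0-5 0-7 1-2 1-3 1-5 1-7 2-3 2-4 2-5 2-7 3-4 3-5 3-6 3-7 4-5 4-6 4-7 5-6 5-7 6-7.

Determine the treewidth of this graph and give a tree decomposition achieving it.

The largest bag has 5 vertices, giving width 4; this decomposition certifies tw(G) ≤ 4. Conversely, {1, 2, 3, 5, 7} is a clique of size 5, and the vertices of any clique must share a bag in every tree decomposition; so some bag has ≥ 5 vertices and tw(G) ≥ 4. Therefore the treewidth is 4.

Treewidth 4.
Bags: B1 = {0, 3, 4, 5, 7}  B2 = {2, 3, 4, 5, 7}  B3 = {3, 4, 5, 6, 7}  B4 = {1, 2, 3, 5, 7}
Tree: B1–B2, B2–B3, B2–B4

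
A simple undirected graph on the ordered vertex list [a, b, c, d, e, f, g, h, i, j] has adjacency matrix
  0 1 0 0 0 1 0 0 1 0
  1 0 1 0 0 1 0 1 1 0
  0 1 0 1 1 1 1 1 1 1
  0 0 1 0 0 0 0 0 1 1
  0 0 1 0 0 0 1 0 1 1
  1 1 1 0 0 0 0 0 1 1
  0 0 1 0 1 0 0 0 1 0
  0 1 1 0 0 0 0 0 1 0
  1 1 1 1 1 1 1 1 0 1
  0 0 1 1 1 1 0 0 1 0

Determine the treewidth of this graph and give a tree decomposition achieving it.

Treewidth 3.
One optimal decomposition is:
Bags: B1 = {c, e, i, j}  B2 = {c, d, i, j}  B3 = {c, f, i, j}  B4 = {b, c, f, i}  B5 = {b, c, h, i}  B6 = {a, b, f, i}  B7 = {c, e, g, i}
Tree: B1–B2, B2–B3, B3–B4, B4–B5, B4–B6, B1–B7

Every bag has size at most 4, so the width is 4 − 1 = 3 and tw(G) ≤ 3. Conversely, {c, e, g, i} is a clique of size 4, and the vertices of any clique must share a bag in every tree decomposition; so some bag has ≥ 4 vertices and tw(G) ≥ 3. Therefore the treewidth is 3.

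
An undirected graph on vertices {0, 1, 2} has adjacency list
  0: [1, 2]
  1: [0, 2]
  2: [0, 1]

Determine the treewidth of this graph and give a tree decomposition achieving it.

A single bag containing all 3 vertices is trivially a valid decomposition of width 2. On the other hand G contains the 3-clique {0, 1, 2}. A clique must lie in a single bag of any decomposition, so no decomposition can have width below 2. Combining the bounds, tw(G) = 2.

Treewidth 2.
One optimal decomposition is:
Bags: B1 = {0, 1, 2}
Tree: (single bag)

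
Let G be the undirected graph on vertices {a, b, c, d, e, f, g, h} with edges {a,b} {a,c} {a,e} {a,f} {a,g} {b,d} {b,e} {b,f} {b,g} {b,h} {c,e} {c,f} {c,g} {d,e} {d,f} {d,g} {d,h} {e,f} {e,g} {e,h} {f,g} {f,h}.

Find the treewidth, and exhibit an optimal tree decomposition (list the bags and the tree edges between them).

Treewidth 4.
One such decomposition:
Bags: B1 = {a, b, e, f, g}  B2 = {b, d, e, f, g}  B3 = {b, d, e, f, h}  B4 = {a, c, e, f, g}
Tree: B1–B2, B2–B3, B1–B4

Each bag holds 5 vertices, so the decomposition has width 4, which upper-bounds the treewidth. Conversely, {b, d, e, f, g} is a clique of size 5, and the vertices of any clique must share a bag in every tree decomposition; so some bag has ≥ 5 vertices and tw(G) ≥ 4. The upper and lower bounds meet at 4, so that is the treewidth.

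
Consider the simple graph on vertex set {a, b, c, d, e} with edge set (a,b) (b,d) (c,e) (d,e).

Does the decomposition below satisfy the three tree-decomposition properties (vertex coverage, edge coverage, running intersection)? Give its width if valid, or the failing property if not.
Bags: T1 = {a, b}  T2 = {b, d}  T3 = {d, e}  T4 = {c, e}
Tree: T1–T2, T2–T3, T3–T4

Every vertex of G appears in some bag (union = {a, b, c, d, e}); every edge is covered by a bag; and for each vertex v the set of bags containing v is connected in the bag tree. The decomposition is therefore valid. The largest bag has 2 vertices, so the width is 1.

Yes; width 1.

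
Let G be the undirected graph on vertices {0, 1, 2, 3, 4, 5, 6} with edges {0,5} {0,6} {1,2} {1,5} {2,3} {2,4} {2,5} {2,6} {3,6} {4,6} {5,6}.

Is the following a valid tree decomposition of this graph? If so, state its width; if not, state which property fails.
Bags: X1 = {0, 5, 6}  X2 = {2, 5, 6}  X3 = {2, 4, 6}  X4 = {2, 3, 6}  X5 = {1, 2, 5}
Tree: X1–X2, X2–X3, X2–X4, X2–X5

Checking the three conditions: (i) the bags cover all of {0, 1, 2, 3, 4, 5, 6}; (ii) for each edge, some bag contains both endpoints; (iii) the bags containing any fixed vertex form a subtree. All hold, so the decomposition is valid with width 3 − 1 = 2.

Yes; width 2.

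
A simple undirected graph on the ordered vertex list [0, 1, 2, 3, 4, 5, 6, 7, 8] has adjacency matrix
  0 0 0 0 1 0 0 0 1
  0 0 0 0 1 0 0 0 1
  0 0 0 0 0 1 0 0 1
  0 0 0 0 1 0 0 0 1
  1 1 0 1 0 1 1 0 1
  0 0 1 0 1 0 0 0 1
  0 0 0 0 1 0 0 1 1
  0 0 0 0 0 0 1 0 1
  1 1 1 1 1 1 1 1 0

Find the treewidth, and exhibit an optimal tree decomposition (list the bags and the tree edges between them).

Treewidth 2.
One optimal decomposition is:
Bags: B1 = {3, 4, 8}  B2 = {4, 5, 8}  B3 = {1, 4, 8}  B4 = {2, 5, 8}  B5 = {0, 4, 8}  B6 = {4, 6, 8}  B7 = {6, 7, 8}
Tree: B1–B2, B2–B3, B2–B4, B1–B5, B3–B6, B6–B7

The largest bag has 3 vertices, giving width 2; this decomposition certifies tw(G) ≤ 2. For the lower bound, the 3 vertices {2, 5, 8} are pairwise adjacent, and any tree decomposition puts a clique entirely inside one bag — forcing width ≥ 2. Hence tw(G) = 2 exactly.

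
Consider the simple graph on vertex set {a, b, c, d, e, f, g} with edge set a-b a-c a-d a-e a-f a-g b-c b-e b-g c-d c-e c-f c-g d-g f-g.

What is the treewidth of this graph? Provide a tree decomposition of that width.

The largest bag has 4 vertices, giving width 3; this decomposition certifies tw(G) ≤ 3. For the lower bound, the 4 vertices {a, c, d, g} are pairwise adjacent, and any tree decomposition puts a clique entirely inside one bag — forcing width ≥ 3. Therefore the treewidth is 3.

Treewidth 3.
One such decomposition:
Bags: B1 = {a, c, d, g}  B2 = {a, c, f, g}  B3 = {a, b, c, g}  B4 = {a, b, c, e}
Tree: B1–B2, B1–B3, B3–B4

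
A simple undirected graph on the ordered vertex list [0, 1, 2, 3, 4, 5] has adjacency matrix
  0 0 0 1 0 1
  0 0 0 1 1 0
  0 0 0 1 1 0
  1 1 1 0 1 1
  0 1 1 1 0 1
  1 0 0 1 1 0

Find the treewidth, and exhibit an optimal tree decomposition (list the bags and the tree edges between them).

Treewidth 2.
Bags: B1 = {0, 3, 5}  B2 = {3, 4, 5}  B3 = {2, 3, 4}  B4 = {1, 3, 4}
Tree: B1–B2, B2–B3, B2–B4

Every bag has size at most 3, so the width is 3 − 1 = 2 and tw(G) ≤ 2. On the other hand G contains the 3-clique {0, 3, 5}. A clique must lie in a single bag of any decomposition, so no decomposition can have width below 2. Combining the bounds, tw(G) = 2.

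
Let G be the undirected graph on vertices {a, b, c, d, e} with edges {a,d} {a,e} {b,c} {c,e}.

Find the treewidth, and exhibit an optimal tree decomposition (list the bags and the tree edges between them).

Treewidth 1.
One optimal decomposition is:
Bags: B1 = {b, c}  B2 = {c, e}  B3 = {a, e}  B4 = {a, d}
Tree: B1–B2, B2–B3, B3–B4

Each bag holds 2 vertices, so the decomposition has width 1, which upper-bounds the treewidth. Any graph with an edge has treewidth ≥ 1, and G has the edge b–c. The upper and lower bounds meet at 1, so that is the treewidth.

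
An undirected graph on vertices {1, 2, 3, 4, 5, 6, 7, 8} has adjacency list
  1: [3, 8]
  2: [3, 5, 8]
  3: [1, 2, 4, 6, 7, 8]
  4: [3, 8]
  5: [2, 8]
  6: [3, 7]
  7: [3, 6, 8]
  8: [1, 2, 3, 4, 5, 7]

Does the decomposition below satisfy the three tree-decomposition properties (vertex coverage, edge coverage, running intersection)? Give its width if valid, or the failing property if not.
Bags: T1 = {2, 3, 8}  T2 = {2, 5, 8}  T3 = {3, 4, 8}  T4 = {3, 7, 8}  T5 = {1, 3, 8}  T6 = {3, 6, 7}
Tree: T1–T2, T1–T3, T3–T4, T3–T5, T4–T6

Checking the three conditions: (i) the bags cover all of {1, 2, 3, 4, 5, 6, 7, 8}; (ii) for each edge, some bag contains both endpoints; (iii) the bags containing any fixed vertex form a subtree. All hold, so the decomposition is valid with width 3 − 1 = 2.

Yes; width 2.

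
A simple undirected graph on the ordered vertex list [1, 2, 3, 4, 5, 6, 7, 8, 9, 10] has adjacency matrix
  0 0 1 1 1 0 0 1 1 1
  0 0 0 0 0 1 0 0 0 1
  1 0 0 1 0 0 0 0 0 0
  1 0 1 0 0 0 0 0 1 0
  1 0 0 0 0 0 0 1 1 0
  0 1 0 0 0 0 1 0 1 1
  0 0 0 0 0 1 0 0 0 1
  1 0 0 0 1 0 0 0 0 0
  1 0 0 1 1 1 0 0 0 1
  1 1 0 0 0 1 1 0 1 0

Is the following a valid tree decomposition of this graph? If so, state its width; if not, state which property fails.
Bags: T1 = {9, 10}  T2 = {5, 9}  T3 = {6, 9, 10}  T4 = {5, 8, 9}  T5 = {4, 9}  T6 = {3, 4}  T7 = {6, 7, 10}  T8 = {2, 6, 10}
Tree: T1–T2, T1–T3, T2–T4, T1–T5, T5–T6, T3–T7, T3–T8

No — vertex 1 appears in no bag.

A tree decomposition must satisfy three properties: every vertex lies in some bag; for every edge, both endpoints lie together in some bag; and for every vertex, the bags containing it form a connected subtree. Here vertex 1 appears in no bag, so the decomposition is invalid.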